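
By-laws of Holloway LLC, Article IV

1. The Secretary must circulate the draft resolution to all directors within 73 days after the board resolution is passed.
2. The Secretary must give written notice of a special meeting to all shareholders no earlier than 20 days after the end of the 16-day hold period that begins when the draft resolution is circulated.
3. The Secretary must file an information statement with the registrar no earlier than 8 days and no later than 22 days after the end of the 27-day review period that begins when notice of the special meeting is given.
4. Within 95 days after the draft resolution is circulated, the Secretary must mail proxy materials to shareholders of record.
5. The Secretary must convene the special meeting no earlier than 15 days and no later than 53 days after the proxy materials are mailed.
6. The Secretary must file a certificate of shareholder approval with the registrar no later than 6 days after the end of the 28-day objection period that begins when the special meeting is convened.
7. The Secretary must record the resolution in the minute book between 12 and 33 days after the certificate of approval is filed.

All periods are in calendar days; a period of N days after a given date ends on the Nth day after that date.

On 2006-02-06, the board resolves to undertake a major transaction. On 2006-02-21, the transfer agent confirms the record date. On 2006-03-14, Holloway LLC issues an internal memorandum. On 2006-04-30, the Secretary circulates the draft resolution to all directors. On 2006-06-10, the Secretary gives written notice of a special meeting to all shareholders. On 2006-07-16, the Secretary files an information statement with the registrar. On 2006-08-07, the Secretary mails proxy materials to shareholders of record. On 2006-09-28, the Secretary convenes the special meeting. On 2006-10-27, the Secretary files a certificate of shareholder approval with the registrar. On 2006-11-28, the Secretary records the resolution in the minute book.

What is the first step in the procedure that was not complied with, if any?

Step 1 — counting 73 days from 2006-02-06 (when the board resolution is passed) gives a deadline of 2006-04-20; not done until 2006-04-30, 10 days after the deadline.

Step 1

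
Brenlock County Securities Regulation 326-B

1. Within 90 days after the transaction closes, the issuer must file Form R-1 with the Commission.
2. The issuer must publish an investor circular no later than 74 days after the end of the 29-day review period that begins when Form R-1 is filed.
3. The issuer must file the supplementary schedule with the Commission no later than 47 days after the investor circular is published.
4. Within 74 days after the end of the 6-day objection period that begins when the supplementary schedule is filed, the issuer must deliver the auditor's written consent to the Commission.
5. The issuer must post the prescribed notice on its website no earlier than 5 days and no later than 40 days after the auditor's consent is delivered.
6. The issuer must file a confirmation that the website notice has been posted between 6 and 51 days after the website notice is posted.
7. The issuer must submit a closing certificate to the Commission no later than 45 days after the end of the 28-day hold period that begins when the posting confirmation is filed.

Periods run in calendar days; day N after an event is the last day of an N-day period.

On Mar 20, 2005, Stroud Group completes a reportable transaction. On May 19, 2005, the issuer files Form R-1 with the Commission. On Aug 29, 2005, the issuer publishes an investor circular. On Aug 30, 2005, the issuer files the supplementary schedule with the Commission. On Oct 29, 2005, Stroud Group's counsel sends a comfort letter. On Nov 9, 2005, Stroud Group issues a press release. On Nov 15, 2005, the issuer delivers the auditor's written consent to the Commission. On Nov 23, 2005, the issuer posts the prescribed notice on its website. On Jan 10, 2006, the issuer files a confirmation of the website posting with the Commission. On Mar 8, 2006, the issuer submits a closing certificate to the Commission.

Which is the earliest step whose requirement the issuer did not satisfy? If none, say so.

Step 1: 90 days after Mar 20, 2005 (when the transaction closes) is Jun 18, 2005; completed May 19, 2005, before the deadline.
Step 2: 74 days after Jun 17, 2005 (end of the 29-day review period, which began when Form R-1 is filed on May 19, 2005) is Aug 30, 2005; done Aug 29, 2005 — timely.
Step 3: 47 days after Aug 29, 2005 (when the investor circular is published) is Oct 15, 2005; Aug 30, 2005 is within that limit.
Step 4: 74 days after Sep 5, 2005 (end of the 6-day objection period, which began when the supplementary schedule is filed on Aug 30, 2005) is Nov 18, 2005; completed Nov 15, 2005, before the deadline.
Step 5: the window is 5–40 days after Nov 15, 2005 (when the auditor's consent is delivered), so Nov 20, 2005 through Dec 25, 2005; done Nov 23, 2005, which is between those dates.
Step 6: the window is 6–51 days after Nov 23, 2005 (when the website notice is posted), so Nov 29, 2005 through Jan 13, 2006; done Jan 10, 2006 — within the window.
Step 7: 45 days after Feb 7, 2006 (end of the 28-day hold period, which began when the posting confirmation is filed on Jan 10, 2006) is Mar 24, 2006; Mar 8, 2006 is within that limit.

None — every step was satisfied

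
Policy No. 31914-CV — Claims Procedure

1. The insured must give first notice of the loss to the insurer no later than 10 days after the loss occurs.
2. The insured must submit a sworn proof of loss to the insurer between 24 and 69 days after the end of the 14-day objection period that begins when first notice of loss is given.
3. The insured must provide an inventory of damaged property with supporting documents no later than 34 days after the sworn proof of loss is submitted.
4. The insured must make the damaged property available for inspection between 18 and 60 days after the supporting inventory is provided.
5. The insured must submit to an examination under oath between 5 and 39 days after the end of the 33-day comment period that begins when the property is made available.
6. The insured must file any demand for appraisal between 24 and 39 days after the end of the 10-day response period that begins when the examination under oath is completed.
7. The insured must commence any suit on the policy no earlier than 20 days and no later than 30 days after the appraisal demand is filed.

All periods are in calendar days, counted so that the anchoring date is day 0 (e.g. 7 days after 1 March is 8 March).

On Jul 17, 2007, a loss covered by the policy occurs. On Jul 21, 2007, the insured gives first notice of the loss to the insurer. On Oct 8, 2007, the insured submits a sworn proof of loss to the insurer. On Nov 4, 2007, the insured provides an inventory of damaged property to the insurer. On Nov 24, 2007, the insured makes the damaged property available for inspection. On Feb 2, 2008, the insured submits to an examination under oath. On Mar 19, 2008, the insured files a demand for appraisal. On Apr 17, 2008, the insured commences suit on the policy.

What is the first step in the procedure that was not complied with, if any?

(1) due by Jul 17, 2007 + 10 days = Jul 27, 2007; done Jul 21, 2007 — timely.
(2) the permitted window runs from Aug 4, 2007 + 24 = Aug 28, 2007 to Aug 4, 2007 + 69 = Oct 12, 2007; done Oct 8, 2007, which is between those dates.
(3) due by Oct 8, 2007 + 34 days = Nov 11, 2007; Nov 4, 2007 is within that limit.
(4) the permitted window runs from Nov 4, 2007 + 18 = Nov 22, 2007 to Nov 4, 2007 + 60 = Jan 3, 2008; Nov 24, 2007 falls inside that range.
(5) the permitted window runs from Dec 27, 2007 + 5 = Jan 1, 2008 to Dec 27, 2007 + 39 = Feb 4, 2008; done Feb 2, 2008, which is between those dates.
(6) the permitted window runs from Feb 12, 2008 + 24 = Mar 7, 2008 to Feb 12, 2008 + 39 = Mar 22, 2008; done Mar 19, 2008 — within the window.
(7) the permitted window runs from Mar 19, 2008 + 20 = Apr 8, 2008 to Mar 19, 2008 + 30 = Apr 18, 2008; done Apr 17, 2008, which is between those dates.

None — every step was satisfied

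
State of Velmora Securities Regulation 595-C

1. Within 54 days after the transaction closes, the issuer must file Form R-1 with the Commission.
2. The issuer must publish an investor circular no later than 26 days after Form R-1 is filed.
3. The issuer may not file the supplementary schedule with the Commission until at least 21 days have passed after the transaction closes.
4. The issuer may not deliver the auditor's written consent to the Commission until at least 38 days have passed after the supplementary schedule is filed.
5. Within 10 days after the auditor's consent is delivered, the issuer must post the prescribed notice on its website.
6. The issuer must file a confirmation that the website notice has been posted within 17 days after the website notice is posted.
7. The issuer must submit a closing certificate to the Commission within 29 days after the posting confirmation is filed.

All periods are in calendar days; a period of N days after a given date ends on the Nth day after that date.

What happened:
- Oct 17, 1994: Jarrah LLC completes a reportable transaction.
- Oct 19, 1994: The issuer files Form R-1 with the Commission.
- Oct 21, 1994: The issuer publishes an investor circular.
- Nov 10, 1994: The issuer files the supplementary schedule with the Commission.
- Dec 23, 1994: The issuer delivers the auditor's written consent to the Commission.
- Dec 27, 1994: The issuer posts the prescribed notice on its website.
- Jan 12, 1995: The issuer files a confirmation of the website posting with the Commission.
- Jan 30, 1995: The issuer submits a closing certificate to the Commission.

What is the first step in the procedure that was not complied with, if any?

None — every step was satisfied

(1) due by Oct 17, 1994 + 54 days = Dec 10, 1994; Oct 19, 1994 is within that limit.
(2) due by Oct 19, 1994 + 26 days = Nov 14, 1994; done Oct 21, 1994 — timely.
(3) permitted from Oct 17, 1994 + 21 days = Nov 7, 1994 onward; Nov 10, 1994 is on or after that date.
(4) permitted from Nov 10, 1994 + 38 days = Dec 18, 1994 onward; done Dec 23, 1994, after the minimum wait.
(5) due by Dec 23, 1994 + 10 days = Jan 2, 1995; done Dec 27, 1994 — timely.
(6) due by Dec 27, 1994 + 17 days = Jan 13, 1995; done Jan 12, 1995 — timely.
(7) due by Jan 12, 1995 + 29 days = Feb 10, 1995; done Jan 30, 1995 — timely.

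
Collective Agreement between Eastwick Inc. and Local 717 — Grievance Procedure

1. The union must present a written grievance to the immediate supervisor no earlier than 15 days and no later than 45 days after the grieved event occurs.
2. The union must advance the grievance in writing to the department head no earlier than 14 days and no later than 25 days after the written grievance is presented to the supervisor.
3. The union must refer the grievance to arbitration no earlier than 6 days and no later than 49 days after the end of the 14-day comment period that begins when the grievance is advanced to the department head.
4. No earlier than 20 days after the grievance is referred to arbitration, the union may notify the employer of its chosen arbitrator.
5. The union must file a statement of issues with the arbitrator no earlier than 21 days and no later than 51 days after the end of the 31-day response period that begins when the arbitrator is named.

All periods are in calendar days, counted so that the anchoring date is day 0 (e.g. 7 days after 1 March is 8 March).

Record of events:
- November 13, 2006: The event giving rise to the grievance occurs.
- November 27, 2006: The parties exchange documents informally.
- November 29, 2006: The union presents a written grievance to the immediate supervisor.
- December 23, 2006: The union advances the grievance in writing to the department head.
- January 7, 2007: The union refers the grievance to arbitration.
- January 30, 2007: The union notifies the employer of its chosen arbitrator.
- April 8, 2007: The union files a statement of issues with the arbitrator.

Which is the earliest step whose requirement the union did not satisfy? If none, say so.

Step 3

(1) the permitted window runs from November 13, 2006 + 15 = November 28, 2006 to November 13, 2006 + 45 = December 28, 2006; done November 29, 2006, which is between those dates.
(2) the permitted window runs from November 29, 2006 + 14 = December 13, 2006 to November 29, 2006 + 25 = December 24, 2006; December 23, 2006 falls inside that range.
(3) the permitted window runs from January 6, 2007 + 6 = January 12, 2007 to January 6, 2007 + 49 = February 24, 2007; January 7, 2007 is 5 days too early.
The procedure was therefore not followed at step 3.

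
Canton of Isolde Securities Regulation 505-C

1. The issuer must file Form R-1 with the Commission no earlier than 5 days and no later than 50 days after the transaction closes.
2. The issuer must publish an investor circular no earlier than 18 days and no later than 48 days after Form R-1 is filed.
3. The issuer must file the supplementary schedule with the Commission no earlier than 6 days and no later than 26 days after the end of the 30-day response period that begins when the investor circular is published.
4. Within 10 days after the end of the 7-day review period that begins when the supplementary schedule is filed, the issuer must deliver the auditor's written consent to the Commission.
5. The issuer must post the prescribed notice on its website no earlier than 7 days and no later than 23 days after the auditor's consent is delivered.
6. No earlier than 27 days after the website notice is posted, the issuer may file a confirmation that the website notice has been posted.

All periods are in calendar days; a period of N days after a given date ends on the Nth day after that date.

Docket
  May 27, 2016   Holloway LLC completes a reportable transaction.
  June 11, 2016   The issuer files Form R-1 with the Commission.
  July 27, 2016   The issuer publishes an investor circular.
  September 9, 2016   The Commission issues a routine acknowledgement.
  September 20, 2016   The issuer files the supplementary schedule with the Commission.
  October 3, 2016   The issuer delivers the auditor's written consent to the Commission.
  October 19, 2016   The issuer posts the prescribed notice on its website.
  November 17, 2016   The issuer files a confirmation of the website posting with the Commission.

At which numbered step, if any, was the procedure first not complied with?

Step 1 — 5 and 50 days from May 27, 2016 (when the transaction closes) are June 1, 2016 and July 16, 2016 respectively; done June 11, 2016 — within the window.
Step 2 — 18 and 48 days from June 11, 2016 (when Form R-1 is filed) are June 29, 2016 and July 29, 2016 respectively; July 27, 2016 falls inside that range.
Step 3 — 6 and 26 days from August 26, 2016 (end of the 30-day response period, which began when the investor circular is published on July 27, 2016) are September 1, 2016 and September 21, 2016 respectively; done September 20, 2016 — within the window.
Step 4 — counting 10 days from September 27, 2016 (end of the 7-day review period, which began when the supplementary schedule is filed on September 20, 2016) gives a deadline of October 7, 2016; completed October 3, 2016, before the deadline.
Step 5 — 7 and 23 days from October 3, 2016 (when the auditor's consent is delivered) are October 10, 2016 and October 26, 2016 respectively; October 19, 2016 falls inside that range.
Step 6 — must wait 27 days from October 19, 2016 (when the website notice is posted), so not before November 15, 2016; done November 17, 2016, after the minimum wait.

None — every step was satisfied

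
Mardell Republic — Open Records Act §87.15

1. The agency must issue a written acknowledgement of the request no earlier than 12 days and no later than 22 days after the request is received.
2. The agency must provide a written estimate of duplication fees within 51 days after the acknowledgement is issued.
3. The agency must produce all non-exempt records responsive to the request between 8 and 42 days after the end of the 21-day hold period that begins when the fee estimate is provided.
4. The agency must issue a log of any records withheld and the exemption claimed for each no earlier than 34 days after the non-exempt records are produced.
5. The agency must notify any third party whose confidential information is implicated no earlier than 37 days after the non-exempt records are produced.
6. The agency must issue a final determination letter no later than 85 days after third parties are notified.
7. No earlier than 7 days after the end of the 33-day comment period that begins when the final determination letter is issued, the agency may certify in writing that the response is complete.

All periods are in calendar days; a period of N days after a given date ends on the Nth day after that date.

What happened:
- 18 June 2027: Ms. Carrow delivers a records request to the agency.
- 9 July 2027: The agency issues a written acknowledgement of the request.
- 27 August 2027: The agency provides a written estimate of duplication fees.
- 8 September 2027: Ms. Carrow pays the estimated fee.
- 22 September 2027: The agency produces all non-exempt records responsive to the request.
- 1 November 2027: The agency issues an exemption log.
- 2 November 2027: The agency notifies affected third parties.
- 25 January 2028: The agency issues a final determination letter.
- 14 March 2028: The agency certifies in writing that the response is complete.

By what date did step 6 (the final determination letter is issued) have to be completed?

26 January 2028

Step 6 runs from 2 November 2027, when third parties are notified. 85 days after 2 November 2027 is 26 January 2028.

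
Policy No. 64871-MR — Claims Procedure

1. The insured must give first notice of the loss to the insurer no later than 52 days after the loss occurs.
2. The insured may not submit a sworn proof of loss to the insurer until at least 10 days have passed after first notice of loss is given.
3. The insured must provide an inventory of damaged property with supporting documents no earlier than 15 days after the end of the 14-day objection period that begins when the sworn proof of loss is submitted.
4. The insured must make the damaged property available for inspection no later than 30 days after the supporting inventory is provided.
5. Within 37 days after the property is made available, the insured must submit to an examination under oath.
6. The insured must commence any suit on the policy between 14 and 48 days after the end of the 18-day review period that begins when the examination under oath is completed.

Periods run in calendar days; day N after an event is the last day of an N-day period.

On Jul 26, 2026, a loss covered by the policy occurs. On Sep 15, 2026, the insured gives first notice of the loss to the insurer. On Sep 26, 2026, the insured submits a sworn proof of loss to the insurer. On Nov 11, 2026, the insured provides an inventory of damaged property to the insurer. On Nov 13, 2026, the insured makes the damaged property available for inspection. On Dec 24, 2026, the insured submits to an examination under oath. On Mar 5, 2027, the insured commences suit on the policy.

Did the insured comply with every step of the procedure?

Step 1 — counting 52 days from Jul 26, 2026 (when the loss occurs) gives a deadline of Sep 16, 2026; completed Sep 15, 2026, before the deadline.
Step 2 — must wait 10 days from Sep 15, 2026 (when first notice of loss is given), so not before Sep 25, 2026; done Sep 26, 2026, after the minimum wait.
Step 3 — must wait 15 days from Oct 10, 2026 (end of the 14-day objection period, which began when the sworn proof of loss is submitted on Sep 26, 2026), so not before Oct 25, 2026; done Nov 11, 2026, after the minimum wait.
Step 4 — counting 30 days from Nov 11, 2026 (when the supporting inventory is provided) gives a deadline of Dec 11, 2026; completed Nov 13, 2026, before the deadline.
Step 5 — counting 37 days from Nov 13, 2026 (when the property is made available) gives a deadline of Dec 20, 2026; done Dec 24, 2026 — 4 days late.

No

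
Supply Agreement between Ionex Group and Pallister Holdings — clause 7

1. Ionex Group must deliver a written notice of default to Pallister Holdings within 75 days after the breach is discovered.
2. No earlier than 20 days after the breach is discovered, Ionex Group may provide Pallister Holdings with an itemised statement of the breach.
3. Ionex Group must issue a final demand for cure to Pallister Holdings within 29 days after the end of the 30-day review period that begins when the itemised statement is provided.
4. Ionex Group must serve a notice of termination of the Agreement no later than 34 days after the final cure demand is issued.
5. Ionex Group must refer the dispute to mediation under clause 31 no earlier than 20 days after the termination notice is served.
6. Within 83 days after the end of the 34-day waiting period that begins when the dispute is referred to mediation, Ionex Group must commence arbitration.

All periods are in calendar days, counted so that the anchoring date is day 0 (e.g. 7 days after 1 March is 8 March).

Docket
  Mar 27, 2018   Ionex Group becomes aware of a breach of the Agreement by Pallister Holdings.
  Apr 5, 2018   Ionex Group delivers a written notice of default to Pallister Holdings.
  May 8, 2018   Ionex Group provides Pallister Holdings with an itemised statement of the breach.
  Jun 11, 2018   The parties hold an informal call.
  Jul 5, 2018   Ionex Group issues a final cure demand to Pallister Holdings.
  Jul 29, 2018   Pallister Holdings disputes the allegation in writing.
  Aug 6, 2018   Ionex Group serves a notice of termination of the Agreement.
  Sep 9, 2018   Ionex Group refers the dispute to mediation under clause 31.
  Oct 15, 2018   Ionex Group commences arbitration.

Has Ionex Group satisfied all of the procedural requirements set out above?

Yes

Step 1 — counting 75 days from Mar 27, 2018 (when the breach is discovered) gives a deadline of Jun 10, 2018; Apr 5, 2018 is within that limit.
Step 2 — must wait 20 days from Mar 27, 2018 (when the breach is discovered), so not before Apr 16, 2018; done May 8, 2018, after the minimum wait.
Step 3 — counting 29 days from Jun 7, 2018 (end of the 30-day review period, which began when the itemised statement is provided on May 8, 2018) gives a deadline of Jul 6, 2018; Jul 5, 2018 is within that limit.
Step 4 — counting 34 days from Jul 5, 2018 (when the final cure demand is issued) gives a deadline of Aug 8, 2018; done Aug 6, 2018 — timely.
Step 5 — must wait 20 days from Aug 6, 2018 (when the termination notice is served), so not before Aug 26, 2018; done Sep 9, 2018, after the minimum wait.
Step 6 — counting 83 days from Oct 13, 2018 (end of the 34-day waiting period, which began when the dispute is referred to mediation on Sep 9, 2018) gives a deadline of Jan 4, 2019; done Oct 15, 2018 — timely.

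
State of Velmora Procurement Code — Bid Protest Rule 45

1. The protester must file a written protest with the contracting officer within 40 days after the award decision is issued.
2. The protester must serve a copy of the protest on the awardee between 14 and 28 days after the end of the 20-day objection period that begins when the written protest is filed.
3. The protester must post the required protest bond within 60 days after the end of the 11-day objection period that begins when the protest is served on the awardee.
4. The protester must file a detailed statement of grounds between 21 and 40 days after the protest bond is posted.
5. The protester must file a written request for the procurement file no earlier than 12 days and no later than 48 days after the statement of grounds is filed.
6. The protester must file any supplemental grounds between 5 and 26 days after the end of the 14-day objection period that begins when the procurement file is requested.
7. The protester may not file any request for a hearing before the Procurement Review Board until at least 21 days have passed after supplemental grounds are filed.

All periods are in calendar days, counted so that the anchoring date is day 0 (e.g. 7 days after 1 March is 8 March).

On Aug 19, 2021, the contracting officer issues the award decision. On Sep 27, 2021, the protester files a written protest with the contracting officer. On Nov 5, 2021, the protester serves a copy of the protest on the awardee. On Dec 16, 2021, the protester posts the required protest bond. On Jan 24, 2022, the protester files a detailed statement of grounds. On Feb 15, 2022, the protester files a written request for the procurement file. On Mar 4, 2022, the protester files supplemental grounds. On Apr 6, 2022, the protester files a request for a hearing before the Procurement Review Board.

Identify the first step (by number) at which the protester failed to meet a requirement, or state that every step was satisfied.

Step 6

Step 1 — counting 40 days from Aug 19, 2021 (when the award decision is issued) gives a deadline of Sep 28, 2021; Sep 27, 2021 is within that limit.
Step 2 — 14 and 28 days from Oct 17, 2021 (end of the 20-day objection period, which began when the written protest is filed on Sep 27, 2021) are Oct 31, 2021 and Nov 14, 2021 respectively; done Nov 5, 2021 — within the window.
Step 3 — counting 60 days from Nov 16, 2021 (end of the 11-day objection period, which began when the protest is served on the awardee on Nov 5, 2021) gives a deadline of Jan 15, 2022; Dec 16, 2021 is within that limit.
Step 4 — 21 and 40 days from Dec 16, 2021 (when the protest bond is posted) are Jan 6, 2022 and Jan 25, 2022 respectively; Jan 24, 2022 falls inside that range.
Step 5 — 12 and 48 days from Jan 24, 2022 (when the statement of grounds is filed) are Feb 5, 2022 and Mar 13, 2022 respectively; done Feb 15, 2022 — within the window.
Step 6 — 5 and 26 days from Mar 1, 2022 (end of the 14-day objection period, which began when the procurement file is requested on Feb 15, 2022) are Mar 6, 2022 and Mar 27, 2022 respectively; Mar 4, 2022 is 2 days too early.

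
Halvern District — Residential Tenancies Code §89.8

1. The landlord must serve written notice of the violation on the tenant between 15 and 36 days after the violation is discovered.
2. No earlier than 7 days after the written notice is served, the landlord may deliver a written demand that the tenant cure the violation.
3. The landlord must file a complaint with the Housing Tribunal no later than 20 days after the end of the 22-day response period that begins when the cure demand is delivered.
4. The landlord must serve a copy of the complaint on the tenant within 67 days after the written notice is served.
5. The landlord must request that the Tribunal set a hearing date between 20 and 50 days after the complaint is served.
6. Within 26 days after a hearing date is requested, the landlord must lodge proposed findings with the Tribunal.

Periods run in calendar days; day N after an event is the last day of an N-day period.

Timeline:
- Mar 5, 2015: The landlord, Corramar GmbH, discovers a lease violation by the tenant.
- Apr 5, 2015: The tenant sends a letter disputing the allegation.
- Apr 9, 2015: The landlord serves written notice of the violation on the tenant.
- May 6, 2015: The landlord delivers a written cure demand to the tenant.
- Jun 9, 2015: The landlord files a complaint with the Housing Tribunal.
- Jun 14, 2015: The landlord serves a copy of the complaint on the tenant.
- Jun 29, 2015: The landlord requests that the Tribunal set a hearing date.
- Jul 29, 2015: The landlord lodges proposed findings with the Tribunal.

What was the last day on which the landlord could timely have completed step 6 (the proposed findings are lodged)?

Step 6 runs from Jun 29, 2015, when a hearing date is requested. 26 days after Jun 29, 2015 is Jul 25, 2015.

Jul 25, 2015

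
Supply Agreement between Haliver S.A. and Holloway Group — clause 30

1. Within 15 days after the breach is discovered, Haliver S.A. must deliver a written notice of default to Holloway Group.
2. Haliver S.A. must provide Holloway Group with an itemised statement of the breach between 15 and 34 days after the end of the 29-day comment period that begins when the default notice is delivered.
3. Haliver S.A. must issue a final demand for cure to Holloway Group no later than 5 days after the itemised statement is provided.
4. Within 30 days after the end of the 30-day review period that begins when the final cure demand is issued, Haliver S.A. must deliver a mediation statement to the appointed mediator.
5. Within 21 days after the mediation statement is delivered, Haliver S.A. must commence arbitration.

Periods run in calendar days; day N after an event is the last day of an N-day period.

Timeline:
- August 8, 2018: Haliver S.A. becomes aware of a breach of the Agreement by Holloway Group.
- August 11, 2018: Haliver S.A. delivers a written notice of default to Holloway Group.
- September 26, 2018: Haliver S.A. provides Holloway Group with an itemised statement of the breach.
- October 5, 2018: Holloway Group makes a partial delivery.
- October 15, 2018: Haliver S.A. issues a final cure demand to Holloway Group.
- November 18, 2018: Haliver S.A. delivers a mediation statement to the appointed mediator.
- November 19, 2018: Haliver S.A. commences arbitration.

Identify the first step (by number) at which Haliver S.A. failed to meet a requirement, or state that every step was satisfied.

Step 3

Step 1 — counting 15 days from August 8, 2018 (when the breach is discovered) gives a deadline of August 23, 2018; done August 11, 2018 — timely.
Step 2 — 15 and 34 days from September 9, 2018 (end of the 29-day comment period, which began when the default notice is delivered on August 11, 2018) are September 24, 2018 and October 13, 2018 respectively; September 26, 2018 falls inside that range.
Step 3 — counting 5 days from September 26, 2018 (when the itemised statement is provided) gives a deadline of October 1, 2018; not done until October 15, 2018, 14 days after the deadline.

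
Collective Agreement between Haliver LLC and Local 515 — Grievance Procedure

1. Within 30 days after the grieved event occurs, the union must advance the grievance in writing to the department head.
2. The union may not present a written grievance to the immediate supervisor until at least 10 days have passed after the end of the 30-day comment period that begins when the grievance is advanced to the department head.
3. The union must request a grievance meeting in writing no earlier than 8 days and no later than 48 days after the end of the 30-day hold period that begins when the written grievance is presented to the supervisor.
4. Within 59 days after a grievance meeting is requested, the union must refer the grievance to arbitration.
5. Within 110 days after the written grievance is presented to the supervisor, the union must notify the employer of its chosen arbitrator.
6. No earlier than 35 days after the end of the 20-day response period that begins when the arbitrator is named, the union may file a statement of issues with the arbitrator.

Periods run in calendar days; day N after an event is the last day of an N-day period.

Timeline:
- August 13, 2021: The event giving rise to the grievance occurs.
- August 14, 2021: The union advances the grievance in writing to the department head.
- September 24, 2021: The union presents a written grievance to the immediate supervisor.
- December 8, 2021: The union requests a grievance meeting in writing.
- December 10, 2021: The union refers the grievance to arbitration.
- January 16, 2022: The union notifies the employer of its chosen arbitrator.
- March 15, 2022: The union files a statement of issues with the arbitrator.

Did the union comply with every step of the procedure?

(1) due by August 13, 2021 + 30 days = September 12, 2021; August 14, 2021 is within that limit.
(2) permitted from September 13, 2021 + 10 days = September 23, 2021 onward; done September 24, 2021, after the minimum wait.
(3) the permitted window runs from October 24, 2021 + 8 = November 1, 2021 to October 24, 2021 + 48 = December 11, 2021; December 8, 2021 falls inside that range.
(4) due by December 8, 2021 + 59 days = February 5, 2022; completed December 10, 2021, before the deadline.
(5) due by September 24, 2021 + 110 days = January 12, 2022; January 16, 2022 misses that deadline by 4 days.

No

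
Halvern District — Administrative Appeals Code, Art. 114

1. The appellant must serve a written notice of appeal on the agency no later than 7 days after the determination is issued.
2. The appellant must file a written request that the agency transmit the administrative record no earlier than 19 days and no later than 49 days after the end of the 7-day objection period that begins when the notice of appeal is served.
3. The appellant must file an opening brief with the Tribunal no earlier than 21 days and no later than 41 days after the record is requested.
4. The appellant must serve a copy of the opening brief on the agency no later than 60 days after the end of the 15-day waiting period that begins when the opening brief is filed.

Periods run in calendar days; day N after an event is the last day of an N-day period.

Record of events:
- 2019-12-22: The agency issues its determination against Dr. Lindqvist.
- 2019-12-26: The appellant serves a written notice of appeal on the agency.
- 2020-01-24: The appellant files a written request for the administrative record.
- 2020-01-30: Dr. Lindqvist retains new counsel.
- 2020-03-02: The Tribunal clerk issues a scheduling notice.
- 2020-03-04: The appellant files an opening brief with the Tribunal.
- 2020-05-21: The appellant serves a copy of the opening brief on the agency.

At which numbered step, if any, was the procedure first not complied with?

(1) due by 2019-12-22 + 7 days = 2019-12-29; done 2019-12-26 — timely.
(2) the permitted window runs from 2020-01-02 + 19 = 2020-01-21 to 2020-01-02 + 49 = 2020-02-20; done 2020-01-24, which is between those dates.
(3) the permitted window runs from 2020-01-24 + 21 = 2020-02-14 to 2020-01-24 + 41 = 2020-03-05; done 2020-03-04 — within the window.
(4) due by 2020-03-19 + 60 days = 2020-05-18; done 2020-05-21 — 3 days late.
Later steps need not be reached.

Step 4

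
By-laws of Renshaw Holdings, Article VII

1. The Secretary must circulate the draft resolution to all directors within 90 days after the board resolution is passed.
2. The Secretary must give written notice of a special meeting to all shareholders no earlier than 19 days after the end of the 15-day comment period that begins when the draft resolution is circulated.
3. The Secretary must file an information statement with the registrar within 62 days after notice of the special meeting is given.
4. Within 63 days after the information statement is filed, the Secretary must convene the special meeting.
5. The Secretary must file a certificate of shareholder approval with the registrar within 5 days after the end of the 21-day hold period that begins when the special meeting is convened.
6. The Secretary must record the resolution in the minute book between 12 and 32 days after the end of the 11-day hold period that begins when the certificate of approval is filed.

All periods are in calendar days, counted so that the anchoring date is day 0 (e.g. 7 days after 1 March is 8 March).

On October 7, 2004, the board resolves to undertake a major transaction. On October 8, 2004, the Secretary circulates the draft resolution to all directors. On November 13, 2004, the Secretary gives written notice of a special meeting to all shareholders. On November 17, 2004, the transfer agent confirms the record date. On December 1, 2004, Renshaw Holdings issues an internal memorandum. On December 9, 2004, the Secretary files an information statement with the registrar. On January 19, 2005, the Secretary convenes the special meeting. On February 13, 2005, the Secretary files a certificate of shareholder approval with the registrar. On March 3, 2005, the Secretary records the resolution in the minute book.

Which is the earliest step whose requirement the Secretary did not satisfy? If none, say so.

Step 1: 90 days after October 7, 2004 (when the board resolution is passed) is January 5, 2005; done October 8, 2004 — timely.
Step 2: the earliest permitted date is 19 days after October 23, 2004 (end of the 15-day comment period, which began when the draft resolution is circulated on October 8, 2004), i.e. November 11, 2004; done November 13, 2004, after the minimum wait.
Step 3: 62 days after November 13, 2004 (when notice of the special meeting is given) is January 14, 2005; done December 9, 2004 — timely.
Step 4: 63 days after December 9, 2004 (when the information statement is filed) is February 10, 2005; done January 19, 2005 — timely.
Step 5: 5 days after February 9, 2005 (end of the 21-day hold period, which began when the special meeting is convened on January 19, 2005) is February 14, 2005; completed February 13, 2005, before the deadline.
Step 6: the window is 12–32 days after February 24, 2005 (end of the 11-day hold period, which began when the certificate of approval is filed on February 13, 2005), so March 8, 2005 through March 28, 2005; done March 3, 2005 — 5 days before the window opened.

Step 6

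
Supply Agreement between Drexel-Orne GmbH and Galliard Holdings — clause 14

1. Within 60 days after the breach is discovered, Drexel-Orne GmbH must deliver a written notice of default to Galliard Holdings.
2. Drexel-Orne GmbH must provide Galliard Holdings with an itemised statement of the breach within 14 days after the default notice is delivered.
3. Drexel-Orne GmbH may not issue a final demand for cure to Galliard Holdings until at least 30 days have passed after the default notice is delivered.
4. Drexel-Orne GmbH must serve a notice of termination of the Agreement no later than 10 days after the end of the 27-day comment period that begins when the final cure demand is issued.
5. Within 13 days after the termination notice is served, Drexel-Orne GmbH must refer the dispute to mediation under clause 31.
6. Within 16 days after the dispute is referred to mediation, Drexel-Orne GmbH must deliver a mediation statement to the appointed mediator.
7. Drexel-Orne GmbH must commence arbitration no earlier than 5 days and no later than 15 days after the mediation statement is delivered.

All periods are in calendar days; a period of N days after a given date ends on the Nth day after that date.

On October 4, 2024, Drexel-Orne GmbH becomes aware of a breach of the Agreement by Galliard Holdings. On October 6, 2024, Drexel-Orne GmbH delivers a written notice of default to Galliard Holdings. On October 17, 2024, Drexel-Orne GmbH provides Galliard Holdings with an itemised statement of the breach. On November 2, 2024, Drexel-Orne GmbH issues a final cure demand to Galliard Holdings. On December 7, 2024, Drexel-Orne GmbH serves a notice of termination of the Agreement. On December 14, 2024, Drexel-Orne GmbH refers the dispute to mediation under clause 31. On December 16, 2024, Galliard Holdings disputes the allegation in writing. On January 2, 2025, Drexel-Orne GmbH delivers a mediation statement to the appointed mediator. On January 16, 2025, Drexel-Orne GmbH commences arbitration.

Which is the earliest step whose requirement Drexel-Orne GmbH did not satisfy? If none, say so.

Step 1: 60 days after October 4, 2024 (when the breach is discovered) is December 3, 2024; completed October 6, 2024, before the deadline.
Step 2: 14 days after October 6, 2024 (when the default notice is delivered) is October 20, 2024; completed October 17, 2024, before the deadline.
Step 3: the earliest permitted date is 30 days after October 6, 2024 (when the default notice is delivered), i.e. November 5, 2024; acted on November 2, 2024, 3 days prematurely.
That is the first point of non-compliance.

Step 3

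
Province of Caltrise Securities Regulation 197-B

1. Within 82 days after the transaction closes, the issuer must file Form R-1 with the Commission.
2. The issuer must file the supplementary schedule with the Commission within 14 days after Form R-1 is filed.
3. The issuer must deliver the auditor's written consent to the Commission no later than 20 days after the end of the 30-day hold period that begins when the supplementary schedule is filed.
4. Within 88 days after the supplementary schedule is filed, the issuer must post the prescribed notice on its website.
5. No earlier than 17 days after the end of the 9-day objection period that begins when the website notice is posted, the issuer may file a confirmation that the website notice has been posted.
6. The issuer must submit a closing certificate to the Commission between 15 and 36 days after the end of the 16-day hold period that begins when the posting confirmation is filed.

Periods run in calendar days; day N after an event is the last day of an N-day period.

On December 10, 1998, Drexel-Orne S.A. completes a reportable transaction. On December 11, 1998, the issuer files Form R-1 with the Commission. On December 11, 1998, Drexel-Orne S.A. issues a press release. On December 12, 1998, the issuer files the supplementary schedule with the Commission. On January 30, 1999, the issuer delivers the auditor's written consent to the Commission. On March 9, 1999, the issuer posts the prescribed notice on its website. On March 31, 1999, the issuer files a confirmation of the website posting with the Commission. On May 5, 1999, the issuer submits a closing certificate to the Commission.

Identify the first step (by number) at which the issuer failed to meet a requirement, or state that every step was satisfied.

(1) due by December 10, 1998 + 82 days = March 2, 1999; done December 11, 1998 — timely.
(2) due by December 11, 1998 + 14 days = December 25, 1998; done December 12, 1998 — timely.
(3) due by January 11, 1999 + 20 days = January 31, 1999; January 30, 1999 is within that limit.
(4) due by December 12, 1998 + 88 days = March 10, 1999; done March 9, 1999 — timely.
(5) permitted from March 18, 1999 + 17 days = April 4, 1999 onward; done March 31, 1999 — 4 days too early.

Step 5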